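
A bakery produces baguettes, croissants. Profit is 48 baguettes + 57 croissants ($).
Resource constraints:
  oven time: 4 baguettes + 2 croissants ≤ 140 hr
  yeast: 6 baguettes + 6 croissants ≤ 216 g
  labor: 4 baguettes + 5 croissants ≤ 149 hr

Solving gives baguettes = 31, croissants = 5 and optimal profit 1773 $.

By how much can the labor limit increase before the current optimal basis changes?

Binding constraints: yeast, labor. The basis is B = [[6,6],[4,5]] with det 6.
Per unit increase in labor, x* moves by d = (-1, 1).
The basis stays optimal until baguettes reaches 0; allowable increase = 31 hr.

31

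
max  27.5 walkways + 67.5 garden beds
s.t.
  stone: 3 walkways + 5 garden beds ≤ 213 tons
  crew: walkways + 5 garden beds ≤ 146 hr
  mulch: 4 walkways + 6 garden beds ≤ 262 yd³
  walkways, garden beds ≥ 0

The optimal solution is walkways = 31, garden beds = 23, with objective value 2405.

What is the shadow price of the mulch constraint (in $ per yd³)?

5

At the optimum: stone uses 208 of 213 (slack = 5); crew uses 146 of 146 (binding); mulch uses 262 of 262 (binding).
Since stone is not tight, its dual is 0.
From A_Bᵀ y = c: 1·y_crew + 4·y_mulch = 27.5; 5·y_crew + 6·y_mulch = 67.5.
This yields shadow prices y_crew = 7.5, y_mulch = 5.
Shadow price of mulch = 5.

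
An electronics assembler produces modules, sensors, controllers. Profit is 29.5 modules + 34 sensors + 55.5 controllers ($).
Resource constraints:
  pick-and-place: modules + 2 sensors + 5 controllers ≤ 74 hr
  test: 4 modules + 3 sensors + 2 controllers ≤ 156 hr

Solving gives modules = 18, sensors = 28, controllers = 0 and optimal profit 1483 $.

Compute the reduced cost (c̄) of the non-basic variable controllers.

Both pick-and-place and test are binding at x*.
From A_Bᵀ y = c: 1·y_pick-and-place + 4·y_test = 29.5; 2·y_pick-and-place + 3·y_test = 34.
Solving: y_pick-and-place = 9.5, y_test = 5.
Reduced cost of controllers: c₃ − yᵀa₃ = 55.5 − (9.5·5 + 5·2) = 55.5 − 57.5 = -2.

-2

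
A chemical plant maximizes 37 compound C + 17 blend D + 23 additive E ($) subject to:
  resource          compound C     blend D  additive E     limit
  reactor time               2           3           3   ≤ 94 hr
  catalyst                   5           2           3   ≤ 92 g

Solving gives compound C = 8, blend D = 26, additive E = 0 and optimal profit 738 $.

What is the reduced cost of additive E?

-1

Check each constraint at x*: reactor time 94/94 (tight); catalyst 92/92 (tight).
Dual feasibility on the basic columns requires 2·y_reactor time + 5·y_catalyst = 37, 3·y_reactor time + 2·y_catalyst = 17.
This yields shadow prices y_reactor time = 1, y_catalyst = 7.
Reduced cost of additive E: c₃ − yᵀa₃ = 23 − (1·3 + 7·3) = 23 − 24 = -1.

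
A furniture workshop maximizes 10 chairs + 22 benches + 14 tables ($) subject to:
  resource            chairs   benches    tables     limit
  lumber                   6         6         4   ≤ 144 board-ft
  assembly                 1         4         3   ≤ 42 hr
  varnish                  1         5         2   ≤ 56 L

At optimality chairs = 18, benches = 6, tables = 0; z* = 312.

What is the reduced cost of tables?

Binding: lumber and assembly. Non-binding: varnish (8 unused).
Since varnish is not tight, its dual is 0.
From A_Bᵀ y = c: 6·y_lumber + 1·y_assembly = 10; 6·y_lumber + 4·y_assembly = 22.
Solving: y_lumber = 1, y_assembly = 4.
Reduced cost of tables: c₃ − yᵀa₃ = 14 − (1·4 + 4·3) = 14 − 16 = -2.

-2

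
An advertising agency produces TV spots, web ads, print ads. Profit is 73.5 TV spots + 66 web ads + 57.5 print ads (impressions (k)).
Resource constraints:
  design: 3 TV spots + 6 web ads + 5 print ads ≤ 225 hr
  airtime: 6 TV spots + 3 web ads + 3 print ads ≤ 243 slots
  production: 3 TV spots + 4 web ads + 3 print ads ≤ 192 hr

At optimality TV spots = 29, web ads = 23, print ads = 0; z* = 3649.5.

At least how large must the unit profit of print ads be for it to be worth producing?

59.5

Check each constraint at x*: design 225/225 (tight); airtime 243/243 (tight); production 179/192 (slack 13).
By complementary slackness, y = 0 for the non-binding constraint.
From A_Bᵀ y = c: 3·y_design + 6·y_airtime = 73.5; 6·y_design + 3·y_airtime = 66.
→ y_design = 6.5 and y_airtime = 9.
print ads enters the basis when its profit ≥ yᵀa₃ = 6.5·5 + 9·3 = 59.5.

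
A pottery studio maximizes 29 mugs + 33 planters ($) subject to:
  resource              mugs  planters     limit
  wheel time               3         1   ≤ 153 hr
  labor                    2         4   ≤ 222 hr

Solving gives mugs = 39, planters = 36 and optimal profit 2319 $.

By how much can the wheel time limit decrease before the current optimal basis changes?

97.5

Binding constraints: wheel time, labor. The basis is B = [[3,1],[2,4]] with det 10.
Per unit decrease in wheel time, x* moves by d = (-0.4, 0.2).
The basis stays optimal until mugs reaches 0; allowable decrease = 97.5 hr.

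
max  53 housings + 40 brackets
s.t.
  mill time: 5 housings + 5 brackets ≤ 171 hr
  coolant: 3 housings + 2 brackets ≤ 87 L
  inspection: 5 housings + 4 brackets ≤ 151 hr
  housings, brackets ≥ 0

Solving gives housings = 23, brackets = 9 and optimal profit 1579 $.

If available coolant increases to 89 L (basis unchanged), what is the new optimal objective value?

1591

At the optimum: mill time uses 160 of 171 (slack = 11); coolant uses 87 of 87 (binding); inspection uses 151 of 151 (binding).
By complementary slackness, y = 0 for the non-binding constraint.
The binding rows give the dual system: 3·y_coolant + 5·y_inspection = 53 and 2·y_coolant + 4·y_inspection = 40.
Solving: y_coolant = 6, y_inspection = 7.
Δz = y_coolant·Δb = 6 × (2) = 12, so new z* = 1579 + 12 = 1591.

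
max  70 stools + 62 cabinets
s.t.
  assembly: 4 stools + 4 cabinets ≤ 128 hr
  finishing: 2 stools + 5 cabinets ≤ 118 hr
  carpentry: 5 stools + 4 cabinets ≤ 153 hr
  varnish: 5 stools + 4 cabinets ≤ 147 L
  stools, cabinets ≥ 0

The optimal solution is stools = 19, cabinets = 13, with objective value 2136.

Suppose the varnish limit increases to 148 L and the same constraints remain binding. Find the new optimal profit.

2144

Check each constraint at x*: assembly 128/128 (tight); finishing 103/118 (slack 15); carpentry 147/153 (slack 6); varnish 147/147 (tight).
By complementary slackness, y = 0 for the non-binding constraints.
The binding rows give the dual system: 4·y_assembly + 5·y_varnish = 70 and 4·y_assembly + 4·y_varnish = 62.
→ y_assembly = 7.5 and y_varnish = 8.
Δz = y_varnish·Δb = 8 × (1) = 8, so new z* = 2136 + 8 = 2144.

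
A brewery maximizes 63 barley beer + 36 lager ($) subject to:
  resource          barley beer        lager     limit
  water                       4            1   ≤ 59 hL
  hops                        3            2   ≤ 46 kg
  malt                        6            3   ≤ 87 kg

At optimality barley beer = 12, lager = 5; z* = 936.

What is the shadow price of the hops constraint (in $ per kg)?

9

Check each constraint at x*: water 53/59 (slack 6); hops 46/46 (tight); malt 87/87 (tight).
Slack constraints have shadow price 0 (complementary slackness).
From A_Bᵀ y = c: 3·y_hops + 6·y_malt = 63; 2·y_hops + 3·y_malt = 36.
→ y_hops = 9 and y_malt = 6.
Shadow price of hops = 9.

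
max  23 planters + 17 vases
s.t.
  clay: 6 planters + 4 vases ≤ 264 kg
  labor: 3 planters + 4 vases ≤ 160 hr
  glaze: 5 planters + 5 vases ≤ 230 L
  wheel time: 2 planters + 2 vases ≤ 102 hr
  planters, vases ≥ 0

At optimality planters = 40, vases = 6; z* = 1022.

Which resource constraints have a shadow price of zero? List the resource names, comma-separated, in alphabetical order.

clay: 264/264 (binding)
labor: 144/160 (slack 16)
glaze: 230/230 (binding)
wheel time: 92/102 (slack 10)
By complementary slackness, a constraint with positive slack has shadow price 0 → labor, wheel time.

labor, wheel time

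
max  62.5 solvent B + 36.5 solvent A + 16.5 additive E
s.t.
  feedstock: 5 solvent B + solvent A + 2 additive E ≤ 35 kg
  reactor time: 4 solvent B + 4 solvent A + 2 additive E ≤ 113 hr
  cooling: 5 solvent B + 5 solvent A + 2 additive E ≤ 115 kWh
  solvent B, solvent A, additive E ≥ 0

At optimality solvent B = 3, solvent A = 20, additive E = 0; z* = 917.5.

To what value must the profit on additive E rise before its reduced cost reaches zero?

At the optimum: feedstock uses 35 of 35 (binding); reactor time uses 92 of 113 (slack = 21); cooling uses 115 of 115 (binding).
Since reactor time is not tight, its dual is 0.
Dual feasibility on the basic columns requires 5·y_feedstock + 5·y_cooling = 62.5, 1·y_feedstock + 5·y_cooling = 36.5.
→ y_feedstock = 6.5 and y_cooling = 6.
additive E enters the basis when its profit ≥ yᵀa₃ = 6.5·2 + 6·2 = 25.

25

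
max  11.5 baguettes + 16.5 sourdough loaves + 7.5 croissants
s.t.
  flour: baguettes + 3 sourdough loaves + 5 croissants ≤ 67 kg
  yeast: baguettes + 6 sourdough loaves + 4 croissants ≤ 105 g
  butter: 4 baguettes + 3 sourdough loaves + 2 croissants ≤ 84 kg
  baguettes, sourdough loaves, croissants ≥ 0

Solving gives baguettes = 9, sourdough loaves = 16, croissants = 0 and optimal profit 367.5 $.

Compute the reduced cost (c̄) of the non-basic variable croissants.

-3.5

Binding: yeast and butter. Non-binding: flour (10 unused).
By complementary slackness, y = 0 for the non-binding constraint.
Dual feasibility on the basic columns requires 1·y_yeast + 4·y_butter = 11.5, 6·y_yeast + 3·y_butter = 16.5.
Solving: y_yeast = 1.5, y_butter = 2.5.
Reduced cost of croissants: c₃ − yᵀa₃ = 7.5 − (1.5·4 + 2.5·2) = 7.5 − 11 = -3.5.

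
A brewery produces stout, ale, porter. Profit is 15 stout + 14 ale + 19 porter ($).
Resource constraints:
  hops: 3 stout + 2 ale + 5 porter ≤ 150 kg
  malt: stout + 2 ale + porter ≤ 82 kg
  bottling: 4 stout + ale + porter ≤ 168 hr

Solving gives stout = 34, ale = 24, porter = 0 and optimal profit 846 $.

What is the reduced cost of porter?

-4

Check each constraint at x*: hops 150/150 (tight); malt 82/82 (tight); bottling 160/168 (slack 8).
Since bottling is not tight, its dual is 0.
From A_Bᵀ y = c: 3·y_hops + 1·y_malt = 15; 2·y_hops + 2·y_malt = 14.
Solving: y_hops = 4, y_malt = 3.
Reduced cost of porter: c₃ − yᵀa₃ = 19 − (4·5 + 3·1) = 19 − 23 = -4.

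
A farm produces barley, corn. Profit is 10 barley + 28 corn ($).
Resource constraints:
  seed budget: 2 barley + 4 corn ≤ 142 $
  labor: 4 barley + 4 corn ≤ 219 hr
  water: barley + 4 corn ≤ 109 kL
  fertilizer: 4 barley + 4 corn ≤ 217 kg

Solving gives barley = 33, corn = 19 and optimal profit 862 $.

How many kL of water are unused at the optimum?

0

water used = 1·33 + 4·19 = 109; slack = 109 − 109 = 0.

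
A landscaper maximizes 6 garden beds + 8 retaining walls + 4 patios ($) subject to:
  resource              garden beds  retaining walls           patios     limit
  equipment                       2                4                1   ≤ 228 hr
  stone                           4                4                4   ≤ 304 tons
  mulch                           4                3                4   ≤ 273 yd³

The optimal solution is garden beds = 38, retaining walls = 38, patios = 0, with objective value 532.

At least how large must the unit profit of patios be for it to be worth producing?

Check each constraint at x*: equipment 228/228 (tight); stone 304/304 (tight); mulch 266/273 (slack 7).
Since mulch is not tight, its dual is 0.
The binding rows give the dual system: 2·y_equipment + 4·y_stone = 6 and 4·y_equipment + 4·y_stone = 8.
→ y_equipment = 1 and y_stone = 1.
patios enters the basis when its profit ≥ yᵀa₃ = 1·1 + 1·4 = 5.

5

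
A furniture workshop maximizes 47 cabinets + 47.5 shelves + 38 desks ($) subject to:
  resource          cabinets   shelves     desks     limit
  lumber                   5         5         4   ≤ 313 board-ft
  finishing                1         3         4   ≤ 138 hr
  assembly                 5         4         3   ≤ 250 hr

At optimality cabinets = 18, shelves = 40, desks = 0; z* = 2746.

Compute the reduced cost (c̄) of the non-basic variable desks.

At the optimum: lumber uses 290 of 313 (slack = 23); finishing uses 138 of 138 (binding); assembly uses 250 of 250 (binding).
Slack constraints have shadow price 0 (complementary slackness).
The binding rows give the dual system: 1·y_finishing + 5·y_assembly = 47 and 3·y_finishing + 4·y_assembly = 47.5.
This yields shadow prices y_finishing = 4.5, y_assembly = 8.5.
Reduced cost of desks: c₃ − yᵀa₃ = 38 − (4.5·4 + 8.5·3) = 38 − 43.5 = -5.5.

-5.5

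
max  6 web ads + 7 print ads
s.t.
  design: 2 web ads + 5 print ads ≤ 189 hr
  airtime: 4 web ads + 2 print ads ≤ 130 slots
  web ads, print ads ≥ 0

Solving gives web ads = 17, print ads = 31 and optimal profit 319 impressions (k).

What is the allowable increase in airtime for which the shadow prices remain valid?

Binding constraints: design, airtime. The basis is B = [[2,5],[4,2]] with det -16.
Per unit increase in airtime, x* moves by d = (0.3125, -0.125).
The basis stays optimal until print ads reaches 0; allowable increase = 248 slots.

248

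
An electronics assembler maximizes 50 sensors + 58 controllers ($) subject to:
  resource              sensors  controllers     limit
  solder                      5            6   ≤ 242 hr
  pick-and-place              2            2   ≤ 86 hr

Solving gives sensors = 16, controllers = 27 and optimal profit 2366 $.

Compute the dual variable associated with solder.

8

Check each constraint at x*: solder 242/242 (tight); pick-and-place 86/86 (tight).
From A_Bᵀ y = c: 5·y_solder + 2·y_pick-and-place = 50; 6·y_solder + 2·y_pick-and-place = 58.
Solving: y_solder = 8, y_pick-and-place = 5.
Shadow price of solder = 8.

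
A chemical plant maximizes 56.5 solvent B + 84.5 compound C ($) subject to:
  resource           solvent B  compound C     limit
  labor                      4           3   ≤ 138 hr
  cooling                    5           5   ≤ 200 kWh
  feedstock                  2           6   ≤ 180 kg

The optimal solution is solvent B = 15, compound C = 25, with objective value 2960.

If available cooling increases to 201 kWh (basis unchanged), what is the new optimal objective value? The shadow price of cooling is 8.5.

Δb = 1, so new z* = 2960 + (8.5)·(1) = 2960 + 8.5 = 2968.5.

2968.5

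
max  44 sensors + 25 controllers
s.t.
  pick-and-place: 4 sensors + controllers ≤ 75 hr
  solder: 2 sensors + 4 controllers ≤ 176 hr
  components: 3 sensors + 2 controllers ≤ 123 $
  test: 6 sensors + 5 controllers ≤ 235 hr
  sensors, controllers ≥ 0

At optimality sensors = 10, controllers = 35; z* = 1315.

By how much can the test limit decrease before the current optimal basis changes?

Binding constraints: pick-and-place, test. The basis is B = [[4,1],[6,5]] with det 14.
Per unit decrease in test, x* moves by d = (0.0714, -0.2857).
The basis stays optimal until controllers reaches 0; allowable decrease = 122.5 hr.

122.5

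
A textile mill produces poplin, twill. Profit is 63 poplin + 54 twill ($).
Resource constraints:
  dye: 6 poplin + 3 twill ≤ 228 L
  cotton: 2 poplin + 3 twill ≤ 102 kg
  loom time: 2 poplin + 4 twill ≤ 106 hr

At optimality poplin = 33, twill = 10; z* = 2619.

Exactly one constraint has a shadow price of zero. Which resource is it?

cotton

dye: 228/228 (binding)
cotton: 96/102 (slack 6)
loom time: 106/106 (binding)
By complementary slackness, a constraint with positive slack has shadow price 0 → cotton.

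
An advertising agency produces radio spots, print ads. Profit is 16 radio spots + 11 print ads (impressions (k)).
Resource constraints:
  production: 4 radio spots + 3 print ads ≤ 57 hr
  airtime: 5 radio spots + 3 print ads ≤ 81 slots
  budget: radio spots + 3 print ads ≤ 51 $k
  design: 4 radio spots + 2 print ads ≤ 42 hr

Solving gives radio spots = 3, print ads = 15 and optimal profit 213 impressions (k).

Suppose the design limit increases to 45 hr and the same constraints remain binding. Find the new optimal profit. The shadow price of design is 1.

216

Δb = 3, so new z* = 213 + (1)·(3) = 213 + 3 = 216.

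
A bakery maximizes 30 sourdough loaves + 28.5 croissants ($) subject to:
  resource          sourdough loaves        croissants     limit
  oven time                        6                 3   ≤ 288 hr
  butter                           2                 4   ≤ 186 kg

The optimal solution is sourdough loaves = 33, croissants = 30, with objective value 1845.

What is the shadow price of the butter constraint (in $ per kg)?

Check each constraint at x*: oven time 288/288 (tight); butter 186/186 (tight).
The binding rows give the dual system: 6·y_oven time + 2·y_butter = 30 and 3·y_oven time + 4·y_butter = 28.5.
→ y_oven time = 3.5 and y_butter = 4.5.
Shadow price of butter = 4.5.

4.5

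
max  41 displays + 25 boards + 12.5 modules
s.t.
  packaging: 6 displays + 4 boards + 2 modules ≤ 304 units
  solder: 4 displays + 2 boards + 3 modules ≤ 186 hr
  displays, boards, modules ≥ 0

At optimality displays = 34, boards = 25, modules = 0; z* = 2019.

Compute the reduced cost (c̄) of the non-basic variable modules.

Both packaging and solder are binding at x*.
The binding rows give the dual system: 6·y_packaging + 4·y_solder = 41 and 4·y_packaging + 2·y_solder = 25.
Solving: y_packaging = 4.5, y_solder = 3.5.
Reduced cost of modules: c₃ − yᵀa₃ = 12.5 − (4.5·2 + 3.5·3) = 12.5 − 19.5 = -7.

-7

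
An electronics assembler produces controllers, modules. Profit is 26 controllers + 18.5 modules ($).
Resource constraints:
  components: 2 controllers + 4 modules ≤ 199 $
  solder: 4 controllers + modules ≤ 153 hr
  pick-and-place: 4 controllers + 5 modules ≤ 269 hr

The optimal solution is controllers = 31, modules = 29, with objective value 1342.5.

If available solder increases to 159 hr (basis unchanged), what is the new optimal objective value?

Check each constraint at x*: components 178/199 (slack 21); solder 153/153 (tight); pick-and-place 269/269 (tight).
Slack constraints have shadow price 0 (complementary slackness).
The binding rows give the dual system: 4·y_solder + 4·y_pick-and-place = 26 and 1·y_solder + 5·y_pick-and-place = 18.5.
This yields shadow prices y_solder = 3.5, y_pick-and-place = 3.
Δz = y_solder·Δb = 3.5 × (6) = 21, so new z* = 1342.5 + 21 = 1363.5.

1363.5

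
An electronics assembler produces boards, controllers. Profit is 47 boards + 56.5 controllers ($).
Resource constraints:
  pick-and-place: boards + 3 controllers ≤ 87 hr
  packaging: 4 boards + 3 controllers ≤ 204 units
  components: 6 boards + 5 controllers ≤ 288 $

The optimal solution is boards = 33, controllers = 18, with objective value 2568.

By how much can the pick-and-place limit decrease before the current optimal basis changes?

39

Binding constraints: pick-and-place, components. The basis is B = [[1,3],[6,5]] with det -13.
Per unit decrease in pick-and-place, x* moves by d = (0.3846, -0.4615).
The basis stays optimal until controllers reaches 0; allowable decrease = 39 hr.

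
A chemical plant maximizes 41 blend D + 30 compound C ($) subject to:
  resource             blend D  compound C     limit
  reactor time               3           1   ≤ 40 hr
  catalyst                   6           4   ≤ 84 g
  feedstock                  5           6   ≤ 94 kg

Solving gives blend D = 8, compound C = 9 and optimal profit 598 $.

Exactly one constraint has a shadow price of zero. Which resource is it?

reactor time

reactor time: 33/40 (slack 7)
catalyst: 84/84 (binding)
feedstock: 94/94 (binding)
By complementary slackness, a constraint with positive slack has shadow price 0 → reactor time.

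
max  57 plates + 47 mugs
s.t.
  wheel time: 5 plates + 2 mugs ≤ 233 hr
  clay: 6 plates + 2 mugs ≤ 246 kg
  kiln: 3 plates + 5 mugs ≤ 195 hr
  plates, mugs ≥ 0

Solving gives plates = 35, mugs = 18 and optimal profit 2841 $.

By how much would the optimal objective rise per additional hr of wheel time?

Check each constraint at x*: wheel time 211/233 (slack 22); clay 246/246 (tight); kiln 195/195 (tight).
By complementary slackness, y = 0 for the non-binding constraint.
From A_Bᵀ y = c: 6·y_clay + 3·y_kiln = 57; 2·y_clay + 5·y_kiln = 47.
This yields shadow prices y_clay = 6, y_kiln = 7.
Shadow price of wheel time = 0.

0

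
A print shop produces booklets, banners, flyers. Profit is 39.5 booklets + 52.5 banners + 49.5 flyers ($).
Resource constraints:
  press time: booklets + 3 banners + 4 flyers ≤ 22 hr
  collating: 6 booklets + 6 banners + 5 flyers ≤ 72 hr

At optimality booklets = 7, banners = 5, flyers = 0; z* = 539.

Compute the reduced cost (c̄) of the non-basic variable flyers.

Check each constraint at x*: press time 22/22 (tight); collating 72/72 (tight).
The binding rows give the dual system: 1·y_press time + 6·y_collating = 39.5 and 3·y_press time + 6·y_collating = 52.5.
This yields shadow prices y_press time = 6.5, y_collating = 5.5.
Reduced cost of flyers: c₃ − yᵀa₃ = 49.5 − (6.5·4 + 5.5·5) = 49.5 − 53.5 = -4.

-4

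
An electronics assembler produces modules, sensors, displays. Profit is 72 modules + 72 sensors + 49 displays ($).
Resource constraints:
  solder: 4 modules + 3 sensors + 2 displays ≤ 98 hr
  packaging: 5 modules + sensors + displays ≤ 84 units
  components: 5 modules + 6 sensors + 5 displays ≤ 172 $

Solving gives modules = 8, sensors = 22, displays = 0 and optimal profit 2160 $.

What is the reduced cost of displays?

-7

At the optimum: solder uses 98 of 98 (binding); packaging uses 62 of 84 (slack = 22); components uses 172 of 172 (binding).
Slack constraints have shadow price 0 (complementary slackness).
Dual feasibility on the basic columns requires 4·y_solder + 5·y_components = 72, 3·y_solder + 6·y_components = 72.
This yields shadow prices y_solder = 8, y_components = 8.
Reduced cost of displays: c₃ − yᵀa₃ = 49 − (8·2 + 8·5) = 49 − 56 = -7.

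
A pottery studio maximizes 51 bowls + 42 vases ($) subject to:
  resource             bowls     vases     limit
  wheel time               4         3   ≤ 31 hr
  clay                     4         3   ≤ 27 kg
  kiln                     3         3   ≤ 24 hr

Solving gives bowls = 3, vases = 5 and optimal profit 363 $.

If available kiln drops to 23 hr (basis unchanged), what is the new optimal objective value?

Binding: clay and kiln. Non-binding: wheel time (4 unused).
Since wheel time is not tight, its dual is 0.
Dual feasibility on the basic columns requires 4·y_clay + 3·y_kiln = 51, 3·y_clay + 3·y_kiln = 42.
→ y_clay = 9 and y_kiln = 5.
Δz = y_kiln·Δb = 5 × (-1) = -5, so new z* = 363 − 5 = 358.

358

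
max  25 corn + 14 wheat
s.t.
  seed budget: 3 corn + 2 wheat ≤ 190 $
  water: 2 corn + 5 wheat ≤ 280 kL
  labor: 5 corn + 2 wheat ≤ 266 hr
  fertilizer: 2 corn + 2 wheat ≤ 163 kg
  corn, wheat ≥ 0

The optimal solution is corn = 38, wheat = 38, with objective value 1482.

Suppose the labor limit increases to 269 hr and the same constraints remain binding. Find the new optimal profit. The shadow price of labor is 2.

Δb = 3, so new z* = 1482 + (2)·(3) = 1482 + 6 = 1488.

1488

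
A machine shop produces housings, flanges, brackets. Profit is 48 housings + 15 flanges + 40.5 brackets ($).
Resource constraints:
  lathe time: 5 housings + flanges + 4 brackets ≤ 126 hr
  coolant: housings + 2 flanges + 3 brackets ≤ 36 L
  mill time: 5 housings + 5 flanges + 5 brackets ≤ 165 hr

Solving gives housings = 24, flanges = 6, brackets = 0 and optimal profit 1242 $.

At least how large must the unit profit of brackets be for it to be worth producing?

At the optimum: lathe time uses 126 of 126 (binding); coolant uses 36 of 36 (binding); mill time uses 150 of 165 (slack = 15).
Slack constraints have shadow price 0 (complementary slackness).
From A_Bᵀ y = c: 5·y_lathe time + 1·y_coolant = 48; 1·y_lathe time + 2·y_coolant = 15.
Solving: y_lathe time = 9, y_coolant = 3.
brackets enters the basis when its profit ≥ yᵀa₃ = 9·4 + 3·3 = 45.

45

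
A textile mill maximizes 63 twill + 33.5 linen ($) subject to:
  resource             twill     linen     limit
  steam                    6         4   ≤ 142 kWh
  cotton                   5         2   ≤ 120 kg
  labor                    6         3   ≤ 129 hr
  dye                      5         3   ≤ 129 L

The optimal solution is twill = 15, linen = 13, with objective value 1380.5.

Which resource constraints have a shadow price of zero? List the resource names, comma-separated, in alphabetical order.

cotton, dye

steam: 142/142 (binding)
cotton: 101/120 (slack 19)
labor: 129/129 (binding)
dye: 114/129 (slack 15)
By complementary slackness, a constraint with positive slack has shadow price 0 → cotton, dye.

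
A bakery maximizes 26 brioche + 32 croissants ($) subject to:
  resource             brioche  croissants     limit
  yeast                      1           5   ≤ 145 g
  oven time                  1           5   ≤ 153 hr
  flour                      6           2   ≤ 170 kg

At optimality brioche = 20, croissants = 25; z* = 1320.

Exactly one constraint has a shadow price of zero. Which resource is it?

yeast: 145/145 (binding)
oven time: 145/153 (slack 8)
flour: 170/170 (binding)
By complementary slackness, a constraint with positive slack has shadow price 0 → oven time.

oven time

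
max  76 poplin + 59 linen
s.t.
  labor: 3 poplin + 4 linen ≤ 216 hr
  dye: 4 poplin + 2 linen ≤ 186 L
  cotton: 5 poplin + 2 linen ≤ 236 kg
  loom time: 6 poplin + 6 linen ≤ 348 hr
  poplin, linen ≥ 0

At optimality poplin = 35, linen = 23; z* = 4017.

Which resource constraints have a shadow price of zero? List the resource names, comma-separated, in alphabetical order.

cotton, labor

labor: 197/216 (slack 19)
dye: 186/186 (binding)
cotton: 221/236 (slack 15)
loom time: 348/348 (binding)
By complementary slackness, a constraint with positive slack has shadow price 0 → cotton, labor.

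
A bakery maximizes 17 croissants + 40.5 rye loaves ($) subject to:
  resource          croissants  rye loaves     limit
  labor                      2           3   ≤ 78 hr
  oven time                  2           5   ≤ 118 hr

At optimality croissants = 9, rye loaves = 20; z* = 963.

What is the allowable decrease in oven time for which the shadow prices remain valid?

Binding constraints: labor, oven time. The basis is B = [[2,3],[2,5]] with det 4.
Per unit decrease in oven time, x* moves by d = (0.75, -0.5).
The basis stays optimal until rye loaves reaches 0; allowable decrease = 40 hr.

40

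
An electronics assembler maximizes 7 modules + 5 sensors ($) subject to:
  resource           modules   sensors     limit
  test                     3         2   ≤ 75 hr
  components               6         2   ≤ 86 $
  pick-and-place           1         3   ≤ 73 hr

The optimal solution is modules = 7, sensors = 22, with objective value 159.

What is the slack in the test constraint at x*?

test used = 3·7 + 2·22 = 65; slack = 75 − 65 = 10.

10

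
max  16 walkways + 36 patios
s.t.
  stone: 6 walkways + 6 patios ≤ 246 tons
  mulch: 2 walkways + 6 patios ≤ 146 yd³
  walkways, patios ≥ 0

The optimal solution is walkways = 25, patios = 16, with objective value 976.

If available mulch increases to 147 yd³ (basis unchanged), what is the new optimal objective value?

981

At the optimum: stone uses 246 of 246 (binding); mulch uses 146 of 146 (binding).
The binding rows give the dual system: 6·y_stone + 2·y_mulch = 16 and 6·y_stone + 6·y_mulch = 36.
This yields shadow prices y_stone = 1, y_mulch = 5.
Δz = y_mulch·Δb = 5 × (1) = 5, so new z* = 976 + 5 = 981.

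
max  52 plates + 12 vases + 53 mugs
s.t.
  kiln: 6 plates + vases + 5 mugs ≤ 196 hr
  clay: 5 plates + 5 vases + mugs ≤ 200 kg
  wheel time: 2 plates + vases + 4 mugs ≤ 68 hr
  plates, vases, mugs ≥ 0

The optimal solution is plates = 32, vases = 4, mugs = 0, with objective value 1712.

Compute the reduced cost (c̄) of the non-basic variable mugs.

-2

Binding: kiln and wheel time. Non-binding: clay (20 unused).
Since clay is not tight, its dual is 0.
Dual feasibility on the basic columns requires 6·y_kiln + 2·y_wheel time = 52, 1·y_kiln + 1·y_wheel time = 12.
This yields shadow prices y_kiln = 7, y_wheel time = 5.
Reduced cost of mugs: c₃ − yᵀa₃ = 53 − (7·5 + 5·4) = 53 − 55 = -2.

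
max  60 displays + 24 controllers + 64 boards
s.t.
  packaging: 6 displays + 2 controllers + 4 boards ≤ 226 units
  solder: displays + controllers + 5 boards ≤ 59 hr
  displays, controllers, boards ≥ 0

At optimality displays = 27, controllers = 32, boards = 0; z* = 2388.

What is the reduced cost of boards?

Both packaging and solder are binding at x*.
From A_Bᵀ y = c: 6·y_packaging + 1·y_solder = 60; 2·y_packaging + 1·y_solder = 24.
→ y_packaging = 9 and y_solder = 6.
Reduced cost of boards: c₃ − yᵀa₃ = 64 − (9·4 + 6·5) = 64 − 66 = -2.

-2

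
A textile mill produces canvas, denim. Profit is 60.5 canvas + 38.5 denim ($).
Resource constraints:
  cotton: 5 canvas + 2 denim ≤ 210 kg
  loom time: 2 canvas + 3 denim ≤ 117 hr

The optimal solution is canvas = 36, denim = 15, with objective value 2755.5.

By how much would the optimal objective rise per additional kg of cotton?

9.5

Check each constraint at x*: cotton 210/210 (tight); loom time 117/117 (tight).
Dual feasibility on the basic columns requires 5·y_cotton + 2·y_loom time = 60.5, 2·y_cotton + 3·y_loom time = 38.5.
This yields shadow prices y_cotton = 9.5, y_loom time = 6.5.
Shadow price of cotton = 9.5.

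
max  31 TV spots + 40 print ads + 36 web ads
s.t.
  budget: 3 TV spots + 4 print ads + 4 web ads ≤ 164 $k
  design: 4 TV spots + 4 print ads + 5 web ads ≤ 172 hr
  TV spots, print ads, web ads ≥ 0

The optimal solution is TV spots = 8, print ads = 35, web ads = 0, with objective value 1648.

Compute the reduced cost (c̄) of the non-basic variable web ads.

Check each constraint at x*: budget 164/164 (tight); design 172/172 (tight).
From A_Bᵀ y = c: 3·y_budget + 4·y_design = 31; 4·y_budget + 4·y_design = 40.
This yields shadow prices y_budget = 9, y_design = 1.
Reduced cost of web ads: c₃ − yᵀa₃ = 36 − (9·4 + 1·5) = 36 − 41 = -5.

-5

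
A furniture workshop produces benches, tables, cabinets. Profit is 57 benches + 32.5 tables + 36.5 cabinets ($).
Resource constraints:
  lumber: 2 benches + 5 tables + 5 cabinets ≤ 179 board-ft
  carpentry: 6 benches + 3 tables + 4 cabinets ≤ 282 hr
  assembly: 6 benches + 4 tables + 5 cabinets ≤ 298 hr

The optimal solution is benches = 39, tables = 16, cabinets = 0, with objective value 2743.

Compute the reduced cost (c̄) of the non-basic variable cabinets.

At the optimum: lumber uses 158 of 179 (slack = 21); carpentry uses 282 of 282 (binding); assembly uses 298 of 298 (binding).
By complementary slackness, y = 0 for the non-binding constraint.
Dual feasibility on the basic columns requires 6·y_carpentry + 6·y_assembly = 57, 3·y_carpentry + 4·y_assembly = 32.5.
This yields shadow prices y_carpentry = 5.5, y_assembly = 4.
Reduced cost of cabinets: c₃ − yᵀa₃ = 36.5 − (5.5·4 + 4·5) = 36.5 − 42 = -5.5.

-5.5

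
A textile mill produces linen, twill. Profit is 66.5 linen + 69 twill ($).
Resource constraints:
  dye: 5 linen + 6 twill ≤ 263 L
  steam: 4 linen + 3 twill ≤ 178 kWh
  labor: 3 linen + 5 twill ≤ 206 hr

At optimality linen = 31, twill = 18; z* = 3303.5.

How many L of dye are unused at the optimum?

dye used = 5·31 + 6·18 = 263; slack = 263 − 263 = 0.

0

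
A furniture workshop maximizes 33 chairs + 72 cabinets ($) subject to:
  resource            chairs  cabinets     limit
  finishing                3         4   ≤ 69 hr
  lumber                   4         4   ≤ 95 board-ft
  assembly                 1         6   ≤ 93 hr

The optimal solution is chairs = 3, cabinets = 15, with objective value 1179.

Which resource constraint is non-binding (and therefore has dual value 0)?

lumber

finishing: 69/69 (binding)
lumber: 72/95 (slack 23)
assembly: 93/93 (binding)
By complementary slackness, a constraint with positive slack has shadow price 0 → lumber.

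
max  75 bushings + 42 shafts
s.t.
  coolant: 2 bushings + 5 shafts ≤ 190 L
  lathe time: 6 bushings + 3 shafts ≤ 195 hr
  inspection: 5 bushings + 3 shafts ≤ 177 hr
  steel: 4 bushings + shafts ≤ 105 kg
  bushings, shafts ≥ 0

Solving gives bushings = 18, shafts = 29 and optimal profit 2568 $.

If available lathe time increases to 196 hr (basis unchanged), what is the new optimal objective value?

2573

Check each constraint at x*: coolant 181/190 (slack 9); lathe time 195/195 (tight); inspection 177/177 (tight); steel 101/105 (slack 4).
By complementary slackness, y = 0 for the non-binding constraints.
Dual feasibility on the basic columns requires 6·y_lathe time + 5·y_inspection = 75, 3·y_lathe time + 3·y_inspection = 42.
→ y_lathe time = 5 and y_inspection = 9.
Δz = y_lathe time·Δb = 5 × (1) = 5, so new z* = 2568 + 5 = 2573.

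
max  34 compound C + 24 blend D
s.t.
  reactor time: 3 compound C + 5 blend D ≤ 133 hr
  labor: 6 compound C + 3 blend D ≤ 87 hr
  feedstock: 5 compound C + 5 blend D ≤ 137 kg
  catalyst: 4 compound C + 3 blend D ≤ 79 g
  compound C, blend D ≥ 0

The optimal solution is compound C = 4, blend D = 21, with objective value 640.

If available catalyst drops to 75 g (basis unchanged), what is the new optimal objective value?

612

Check each constraint at x*: reactor time 117/133 (slack 16); labor 87/87 (tight); feedstock 125/137 (slack 12); catalyst 79/79 (tight).
Slack constraints have shadow price 0 (complementary slackness).
From A_Bᵀ y = c: 6·y_labor + 4·y_catalyst = 34; 3·y_labor + 3·y_catalyst = 24.
→ y_labor = 1 and y_catalyst = 7.
Δz = y_catalyst·Δb = 7 × (-4) = -28, so new z* = 640 − 28 = 612.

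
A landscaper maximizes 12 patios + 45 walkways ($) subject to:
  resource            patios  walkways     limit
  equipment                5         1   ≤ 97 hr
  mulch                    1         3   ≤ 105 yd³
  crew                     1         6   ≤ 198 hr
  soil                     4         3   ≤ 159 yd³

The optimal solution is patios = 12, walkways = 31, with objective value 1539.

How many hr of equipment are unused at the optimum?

equipment used = 5·12 + 1·31 = 91; slack = 97 − 91 = 6.

6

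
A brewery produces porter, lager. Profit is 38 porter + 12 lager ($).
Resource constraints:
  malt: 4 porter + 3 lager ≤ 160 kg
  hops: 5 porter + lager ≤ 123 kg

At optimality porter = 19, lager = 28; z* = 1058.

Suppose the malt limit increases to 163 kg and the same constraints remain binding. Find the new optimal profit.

At the optimum: malt uses 160 of 160 (binding); hops uses 123 of 123 (binding).
Dual feasibility on the basic columns requires 4·y_malt + 5·y_hops = 38, 3·y_malt + 1·y_hops = 12.
Solving: y_malt = 2, y_hops = 6.
Δz = y_malt·Δb = 2 × (3) = 6, so new z* = 1058 + 6 = 1064.

1064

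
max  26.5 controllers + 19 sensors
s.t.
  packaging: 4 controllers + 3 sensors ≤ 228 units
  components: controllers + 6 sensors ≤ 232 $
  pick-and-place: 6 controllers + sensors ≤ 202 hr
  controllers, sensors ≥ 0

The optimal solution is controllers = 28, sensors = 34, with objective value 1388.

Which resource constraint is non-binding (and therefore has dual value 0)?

packaging: 214/228 (slack 14)
components: 232/232 (binding)
pick-and-place: 202/202 (binding)
By complementary slackness, a constraint with positive slack has shadow price 0 → packaging.

packaging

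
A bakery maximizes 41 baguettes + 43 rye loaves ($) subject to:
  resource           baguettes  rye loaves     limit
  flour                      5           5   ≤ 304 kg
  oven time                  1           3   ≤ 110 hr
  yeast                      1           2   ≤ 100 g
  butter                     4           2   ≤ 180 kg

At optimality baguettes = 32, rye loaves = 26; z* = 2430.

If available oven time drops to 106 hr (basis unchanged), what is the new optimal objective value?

Binding: oven time and butter. Non-binding: flour (14 unused), yeast (16 unused).
Slack constraints have shadow price 0 (complementary slackness).
Dual feasibility on the basic columns requires 1·y_oven time + 4·y_butter = 41, 3·y_oven time + 2·y_butter = 43.
This yields shadow prices y_oven time = 9, y_butter = 8.
Δz = y_oven time·Δb = 9 × (-4) = -36, so new z* = 2430 − 36 = 2394.

2394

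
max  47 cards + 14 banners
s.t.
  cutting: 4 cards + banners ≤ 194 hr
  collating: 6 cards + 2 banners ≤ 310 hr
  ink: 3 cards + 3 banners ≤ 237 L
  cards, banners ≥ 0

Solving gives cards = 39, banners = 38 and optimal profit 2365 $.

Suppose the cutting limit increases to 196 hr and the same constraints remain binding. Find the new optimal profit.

Binding: cutting and collating. Non-binding: ink (6 unused).
Since ink is not tight, its dual is 0.
From A_Bᵀ y = c: 4·y_cutting + 6·y_collating = 47; 1·y_cutting + 2·y_collating = 14.
This yields shadow prices y_cutting = 5, y_collating = 4.5.
Δz = y_cutting·Δb = 5 × (2) = 10, so new z* = 2365 + 10 = 2375.

2375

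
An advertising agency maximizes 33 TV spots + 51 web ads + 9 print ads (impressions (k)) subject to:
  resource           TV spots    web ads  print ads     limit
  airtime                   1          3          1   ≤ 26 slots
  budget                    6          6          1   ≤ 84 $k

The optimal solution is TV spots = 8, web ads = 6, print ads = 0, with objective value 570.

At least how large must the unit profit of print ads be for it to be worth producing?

Both airtime and budget are binding at x*.
From A_Bᵀ y = c: 1·y_airtime + 6·y_budget = 33; 3·y_airtime + 6·y_budget = 51.
Solving: y_airtime = 9, y_budget = 4.
print ads enters the basis when its profit ≥ yᵀa₃ = 9·1 + 4·1 = 13.

13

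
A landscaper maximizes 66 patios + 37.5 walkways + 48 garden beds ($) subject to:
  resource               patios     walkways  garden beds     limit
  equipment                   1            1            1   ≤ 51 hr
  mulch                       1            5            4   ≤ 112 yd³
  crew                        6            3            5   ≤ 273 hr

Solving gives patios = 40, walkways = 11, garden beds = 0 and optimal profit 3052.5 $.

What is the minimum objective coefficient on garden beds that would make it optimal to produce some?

56.5

At the optimum: equipment uses 51 of 51 (binding); mulch uses 95 of 112 (slack = 17); crew uses 273 of 273 (binding).
Since mulch is not tight, its dual is 0.
The binding rows give the dual system: 1·y_equipment + 6·y_crew = 66 and 1·y_equipment + 3·y_crew = 37.5.
→ y_equipment = 9 and y_crew = 9.5.
garden beds enters the basis when its profit ≥ yᵀa₃ = 9·1 + 9.5·5 = 56.5.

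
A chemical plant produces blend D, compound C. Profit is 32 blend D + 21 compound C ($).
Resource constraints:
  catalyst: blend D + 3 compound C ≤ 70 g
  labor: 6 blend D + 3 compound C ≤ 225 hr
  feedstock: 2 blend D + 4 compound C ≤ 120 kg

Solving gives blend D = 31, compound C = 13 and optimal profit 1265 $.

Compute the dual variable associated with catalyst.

Binding: catalyst and labor. Non-binding: feedstock (6 unused).
Since feedstock is not tight, its dual is 0.
Dual feasibility on the basic columns requires 1·y_catalyst + 6·y_labor = 32, 3·y_catalyst + 3·y_labor = 21.
This yields shadow prices y_catalyst = 2, y_labor = 5.
Shadow price of catalyst = 2.

2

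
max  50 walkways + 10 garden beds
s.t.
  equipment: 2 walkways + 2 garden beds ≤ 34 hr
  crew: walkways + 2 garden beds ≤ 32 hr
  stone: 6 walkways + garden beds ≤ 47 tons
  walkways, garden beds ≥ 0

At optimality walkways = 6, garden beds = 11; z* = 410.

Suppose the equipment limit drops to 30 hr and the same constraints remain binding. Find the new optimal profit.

406

At the optimum: equipment uses 34 of 34 (binding); crew uses 28 of 32 (slack = 4); stone uses 47 of 47 (binding).
By complementary slackness, y = 0 for the non-binding constraint.
Dual feasibility on the basic columns requires 2·y_equipment + 6·y_stone = 50, 2·y_equipment + 1·y_stone = 10.
This yields shadow prices y_equipment = 1, y_stone = 8.
Δz = y_equipment·Δb = 1 × (-4) = -4, so new z* = 410 − 4 = 406.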